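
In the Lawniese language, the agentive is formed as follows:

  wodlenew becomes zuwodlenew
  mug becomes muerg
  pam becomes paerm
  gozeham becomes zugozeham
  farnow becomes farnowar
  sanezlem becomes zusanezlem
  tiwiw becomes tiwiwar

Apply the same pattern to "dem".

farnow and wodlenew both end in -w yet inflect differently (farnowar, zuwodlenew), so the final letter is not what conditions the rule; the number of vowels is.
"dem" has 1 vowel. The stems with 1 vowel (pam → paerm, mug → muerg) insert -er- after the first vowel.
The other patterns: stems with 2 vowels add -ar; stems with 3 vowels add the prefix zu-.
So dem → deerm.

deerm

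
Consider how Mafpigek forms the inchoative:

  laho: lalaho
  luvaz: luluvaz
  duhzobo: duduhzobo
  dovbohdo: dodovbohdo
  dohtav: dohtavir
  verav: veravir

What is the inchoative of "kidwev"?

kidwevir

verav and luvaz both have last vowel 'a' yet inflect differently (veravir, luluvaz), so the last vowel is not what conditions the rule; the final letter is.
"kidwev" ends in -v. The stems ending in -v (verav → veravir, dohtav → dohtavir) add -ir.
So kidwev → kidwevir.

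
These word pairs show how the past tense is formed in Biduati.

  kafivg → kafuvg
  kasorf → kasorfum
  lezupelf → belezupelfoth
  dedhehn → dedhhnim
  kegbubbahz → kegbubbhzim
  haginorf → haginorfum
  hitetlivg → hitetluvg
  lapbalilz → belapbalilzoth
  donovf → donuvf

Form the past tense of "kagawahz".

kasorf and lezupelf both end in -f yet inflect differently (kasorfum, belezupelfoth), so the final letter is not what conditions the rule; the second-to-last letter is.
"kagawahz" has second-to-last letter 'h'. The stems whose second-to-last letter is 'h' (kegbubbahz → kegbubbhzim, dedhehn → dedhhnim) delete the last vowel and add -im.
The other patterns: stems whose second-to-last letter is 'r' add -um; stems whose second-to-last letter is 'l' add be- … -oth around the stem; stems whose second-to-last letter is 'v' change the last vowel to 'u'.
So kagawahz → kagawhzim.

kagawhzim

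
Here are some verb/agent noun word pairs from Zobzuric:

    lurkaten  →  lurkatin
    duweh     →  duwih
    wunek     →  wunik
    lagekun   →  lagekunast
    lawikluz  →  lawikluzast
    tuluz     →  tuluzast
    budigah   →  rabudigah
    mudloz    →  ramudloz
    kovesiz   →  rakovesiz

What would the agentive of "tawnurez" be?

lurkaten and lagekun both end in -n yet inflect differently (lurkatin, lagekunast), so the final letter is not what conditions the rule; the last vowel is.
"tawnurez" has last vowel 'e'. The stems whose last vowel is 'e' (lurkaten → lurkatin, duweh → duwih, wunek → wunik) change the last vowel to 'i'.
So tawnurez → tawnuriz.

tawnuriz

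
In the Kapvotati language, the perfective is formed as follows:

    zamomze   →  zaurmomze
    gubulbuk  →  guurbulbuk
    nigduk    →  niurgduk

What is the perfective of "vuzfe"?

vuurzfe

Every pair shown (zamomze → zaurmomze, gubulbuk → guurbulbuk, nigduk → niurgduk) follows the same rule: insert -ur- after the first vowel.
So vuzfe → vuurzfe.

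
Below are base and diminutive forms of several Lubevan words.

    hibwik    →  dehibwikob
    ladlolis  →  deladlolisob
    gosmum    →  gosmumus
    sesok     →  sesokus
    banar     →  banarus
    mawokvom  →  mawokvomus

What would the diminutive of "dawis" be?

hibwik and sesok both end in -k yet inflect differently (dehibwikob, sesokus), so the final letter is not what conditions the rule; the last vowel is.
"dawis" has last vowel 'i'. The stems whose last vowel is 'i' (hibwik → dehibwikob, ladlolis → deladlolisob) add de- … -ob around the stem.
The other pattern: stems whose last vowel is 'a', 'o' or 'u' add -us.
So dawis → dedawisob.

dedawisob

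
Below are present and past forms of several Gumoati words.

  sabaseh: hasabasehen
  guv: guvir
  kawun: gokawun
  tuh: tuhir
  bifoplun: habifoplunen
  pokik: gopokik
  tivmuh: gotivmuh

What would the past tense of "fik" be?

fikir

"fik" has 1 vowel. The stems with 1 vowel (guv → guvir, tuh → tuhir) add -ir.
The other patterns: stems with 2 vowels add the prefix go-; stems with 3 vowels add ha- … -en around the stem.
So fik → fikir.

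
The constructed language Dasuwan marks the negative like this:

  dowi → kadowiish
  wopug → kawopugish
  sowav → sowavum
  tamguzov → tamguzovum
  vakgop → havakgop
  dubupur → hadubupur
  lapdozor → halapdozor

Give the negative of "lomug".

"lomug" ends in -g. The one such stem in the data (wopug → kawopugish) adds ka- … -ish around the stem, so the same rule applies.
So lomug → kalomugish.

kalomugish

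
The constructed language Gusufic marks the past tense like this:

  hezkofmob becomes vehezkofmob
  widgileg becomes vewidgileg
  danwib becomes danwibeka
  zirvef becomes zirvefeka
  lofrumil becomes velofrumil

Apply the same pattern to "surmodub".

"surmodub" has 3 vowels. The stems with 3 vowels (lofrumil → velofrumil, hezkofmob → vehezkofmob, widgileg → vewidgileg) add the prefix ve-.
The other pattern: stems with 2 vowels add -eka.
So surmodub → vesurmodub.

vesurmodub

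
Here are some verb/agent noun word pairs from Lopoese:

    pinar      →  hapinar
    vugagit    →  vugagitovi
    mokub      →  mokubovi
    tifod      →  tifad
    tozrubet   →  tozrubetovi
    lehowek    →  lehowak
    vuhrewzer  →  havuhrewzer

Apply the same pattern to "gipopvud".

lehowek and vuhrewzer both have last vowel 'e' yet inflect differently (lehowak, havuhrewzer), so the last vowel is not what conditions the rule; the final letter is.
"gipopvud" ends in -d. The one such stem in the data (tifod → tifad) changes the last vowel to 'a' (as does lehowek), so the same rule applies.
The other patterns: stems ending in -r add the prefix ha-; stems ending in -b or -t add -ovi.
So gipopvud → gipopvad.

gipopvad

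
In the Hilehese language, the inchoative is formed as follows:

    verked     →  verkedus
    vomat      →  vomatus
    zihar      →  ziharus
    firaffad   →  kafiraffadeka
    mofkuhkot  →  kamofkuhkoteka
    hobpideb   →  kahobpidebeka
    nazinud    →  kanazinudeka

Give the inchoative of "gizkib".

verked and firaffad both end in -d yet inflect differently (verkedus, kafiraffadeka), so the final letter is not what conditions the rule; the number of vowels is.
"gizkib" has 2 vowels. The stems with 2 vowels (verked → verkedus, vomat → vomatus, zihar → ziharus) add -us.
The other pattern: stems with 3 vowels add ka- … -eka around the stem.
So gizkib → gizkibus.

gizkibus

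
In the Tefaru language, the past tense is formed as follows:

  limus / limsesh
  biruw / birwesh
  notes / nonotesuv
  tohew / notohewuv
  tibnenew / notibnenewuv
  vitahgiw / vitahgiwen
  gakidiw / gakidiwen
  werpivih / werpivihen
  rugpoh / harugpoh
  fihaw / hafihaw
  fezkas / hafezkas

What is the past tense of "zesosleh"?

nozesoslehuv

limus and notes both end in -s yet inflect differently (limsesh, nonotesuv), so the final letter is not what conditions the rule; the last vowel is.
"zesosleh" has last vowel 'e'. The stems whose last vowel is 'e' (notes → nonotesuv, tohew → notohewuv, tibnenew → notibnenewuv) add no- … -uv around the stem.
The other patterns: stems whose last vowel is 'u' delete the last vowel and add -esh; stems whose last vowel is 'i' add -en; stems whose last vowel is 'a' or 'o' add the prefix ha-.
So zesosleh → nozesoslehuv.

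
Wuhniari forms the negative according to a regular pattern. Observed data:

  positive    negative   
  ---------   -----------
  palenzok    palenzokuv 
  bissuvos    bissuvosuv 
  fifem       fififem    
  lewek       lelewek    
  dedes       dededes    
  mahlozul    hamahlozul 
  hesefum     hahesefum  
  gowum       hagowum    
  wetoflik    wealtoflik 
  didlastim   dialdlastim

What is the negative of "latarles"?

lalatarles

palenzok and lewek both end in -k yet inflect differently (palenzokuv, lelewek), so the final letter is not what conditions the rule; the last vowel is.
"latarles" has last vowel 'e'. The stems whose last vowel is 'e' (fifem → fififem, lewek → lelewek, dedes → dededes) repeat the first consonant+vowel as a prefix.
The other patterns: stems whose last vowel is 'o' add -uv; stems whose last vowel is 'u' add the prefix ha-; stems whose last vowel is 'i' insert -al- after the first vowel.
So latarles → lalatarles.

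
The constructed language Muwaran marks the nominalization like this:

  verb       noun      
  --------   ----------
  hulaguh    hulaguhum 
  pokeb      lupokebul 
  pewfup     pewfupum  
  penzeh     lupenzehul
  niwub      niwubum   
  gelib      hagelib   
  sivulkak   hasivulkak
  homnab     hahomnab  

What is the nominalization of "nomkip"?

hanomkip

"nomkip" has last vowel 'i'. The one such stem in the data (gelib → hagelib) adds the prefix ha-, so the same rule applies.
The other patterns: stems whose last vowel is 'u' add -um; stems whose last vowel is 'e' add lu- … -ul around the stem.
So nomkip → hanomkip.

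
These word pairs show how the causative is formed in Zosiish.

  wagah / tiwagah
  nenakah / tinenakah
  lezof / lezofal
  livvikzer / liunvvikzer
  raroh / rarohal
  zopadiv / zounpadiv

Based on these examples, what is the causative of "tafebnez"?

raroh and wagah both end in -h yet inflect differently (rarohal, tiwagah), so the final letter is not what conditions the rule; the last vowel is.
"tafebnez" has last vowel 'e'. The one such stem in the data (livvikzer → liunvvikzer) inserts -un- after the first vowel (as does zopadiv), so the same rule applies.
The other patterns: stems whose last vowel is 'o' add -al; stems whose last vowel is 'a' add the prefix ti-.
So tafebnez → taunfebnez.

taunfebnez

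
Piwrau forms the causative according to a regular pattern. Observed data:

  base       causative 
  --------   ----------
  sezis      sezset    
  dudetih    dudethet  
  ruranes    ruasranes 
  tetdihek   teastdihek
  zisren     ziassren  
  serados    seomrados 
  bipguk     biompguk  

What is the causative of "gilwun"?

giomlwun

sezis and ruranes both end in -s yet inflect differently (sezset, ruasranes), so the final letter is not what conditions the rule; the last vowel is.
"gilwun" has last vowel 'u'. The one such stem in the data (bipguk → biompguk) inserts -om- after the first vowel (as does serados), so the same rule applies.
So gilwun → giomlwun.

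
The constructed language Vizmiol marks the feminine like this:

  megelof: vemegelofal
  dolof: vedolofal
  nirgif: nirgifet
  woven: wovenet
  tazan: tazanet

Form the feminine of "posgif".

megelof and nirgif both end in -f yet inflect differently (vemegelofal, nirgifet), so the final letter is not what conditions the rule; the last vowel is.
"posgif" has last vowel 'i'. The one such stem in the data (nirgif → nirgifet) adds -et, so the same rule applies.
The other pattern: stems whose last vowel is 'o' add ve- … -al around the stem.
So posgif → posgifet.

posgifet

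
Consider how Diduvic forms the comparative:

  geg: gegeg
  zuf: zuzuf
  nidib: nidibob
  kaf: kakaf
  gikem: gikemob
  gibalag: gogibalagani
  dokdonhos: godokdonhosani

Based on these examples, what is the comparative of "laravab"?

"laravab" has 3 vowels. The stems with 3 vowels (gibalag → gogibalagani, dokdonhos → godokdonhosani) add go- … -ani around the stem.
The other patterns: stems with 1 vowel repeat the first consonant+vowel as a prefix; stems with 2 vowels add -ob.
So laravab → golaravabani.

golaravabani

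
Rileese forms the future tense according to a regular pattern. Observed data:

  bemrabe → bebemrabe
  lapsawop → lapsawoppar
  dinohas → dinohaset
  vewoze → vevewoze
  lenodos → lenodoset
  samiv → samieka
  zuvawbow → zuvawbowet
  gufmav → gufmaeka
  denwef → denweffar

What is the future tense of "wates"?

wateset

"wates" ends in -s. The stems ending in -s (lenodos → lenodoset, dinohas → dinohaset) add -et.
The other patterns: stems ending in -v drop the final letter and add -eka; stems ending in -f or -p double the final consonant and add -ar; stems ending in -e repeat the first consonant+vowel as a prefix.
So wates → wateset.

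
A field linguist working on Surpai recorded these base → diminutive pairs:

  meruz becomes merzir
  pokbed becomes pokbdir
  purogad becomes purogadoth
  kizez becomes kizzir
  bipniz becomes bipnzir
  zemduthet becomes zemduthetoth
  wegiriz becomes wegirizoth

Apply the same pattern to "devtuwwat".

devtuwwatoth

"devtuwwat" has 3 vowels. The stems with 3 vowels (purogad → purogadoth, wegiriz → wegirizoth, zemduthet → zemduthetoth) add -oth.
The other pattern: stems with 2 vowels delete the last vowel and add -ir.
So devtuwwat → devtuwwatoth.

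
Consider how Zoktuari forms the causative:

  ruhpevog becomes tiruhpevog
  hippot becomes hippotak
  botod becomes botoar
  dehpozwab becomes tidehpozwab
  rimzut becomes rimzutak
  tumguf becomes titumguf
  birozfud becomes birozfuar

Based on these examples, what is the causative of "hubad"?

hippot and botod both have last vowel 'o' yet inflect differently (hippotak, botoar), so the last vowel is not what conditions the rule; the final letter is.
"hubad" ends in -d. The stems ending in -d (botod → botoar, birozfud → birozfuar) drop the final letter and add -ar.
So hubad → hubaar.

hubaar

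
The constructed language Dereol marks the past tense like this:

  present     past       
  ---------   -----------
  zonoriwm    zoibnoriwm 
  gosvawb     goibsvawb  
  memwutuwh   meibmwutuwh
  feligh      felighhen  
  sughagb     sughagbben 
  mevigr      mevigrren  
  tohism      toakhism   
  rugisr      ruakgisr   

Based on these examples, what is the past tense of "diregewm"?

diibregewm

memwutuwh and feligh both end in -h yet inflect differently (meibmwutuwh, felighhen), so the final letter is not what conditions the rule; the second-to-last letter is.
"diregewm" has second-to-last letter 'w'. The stems whose second-to-last letter is 'w' (zonoriwm → zoibnoriwm, gosvawb → goibsvawb, memwutuwh → meibmwutuwh) insert -ib- after the first vowel.
So diregewm → diibregewm.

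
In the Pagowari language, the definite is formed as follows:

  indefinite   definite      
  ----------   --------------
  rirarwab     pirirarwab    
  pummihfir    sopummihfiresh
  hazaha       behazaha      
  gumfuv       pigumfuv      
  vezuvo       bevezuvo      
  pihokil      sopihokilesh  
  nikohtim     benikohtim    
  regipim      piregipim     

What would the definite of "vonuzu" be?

"vonuzu" begins with v-. The one such stem in the data (vezuvo → bevezuvo) adds the prefix be-, so the same rule applies.
The other patterns: stems beginning with p- add so- … -esh around the stem; stems beginning with g- or r- add the prefix pi-.
So vonuzu → bevonuzu.

bevonuzu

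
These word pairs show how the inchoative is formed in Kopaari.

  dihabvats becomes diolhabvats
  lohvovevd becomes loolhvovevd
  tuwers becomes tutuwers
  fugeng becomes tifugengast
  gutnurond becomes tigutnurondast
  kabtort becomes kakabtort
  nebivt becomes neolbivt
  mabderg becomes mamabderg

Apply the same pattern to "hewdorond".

fugeng and mabderg both end in -g yet inflect differently (tifugengast, mamabderg), so the final letter is not what conditions the rule; the second-to-last letter is.
"hewdorond" has second-to-last letter 'n'. The stems whose second-to-last letter is 'n' (fugeng → tifugengast, gutnurond → tigutnurondast) add ti- … -ast around the stem.
The other patterns: stems whose second-to-last letter is 'r' repeat the first consonant+vowel as a prefix; stems whose second-to-last letter is 't' or 'v' insert -ol- after the first vowel.
So hewdorond → tihewdorondast.

tihewdorondast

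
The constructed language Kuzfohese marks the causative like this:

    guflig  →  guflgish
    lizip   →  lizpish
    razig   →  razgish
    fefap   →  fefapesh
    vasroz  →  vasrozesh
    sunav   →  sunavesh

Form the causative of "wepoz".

wepozesh

lizip and fefap both end in -p yet inflect differently (lizpish, fefapesh), so the final letter is not what conditions the rule; the last vowel is.
"wepoz" has last vowel 'o'. The one such stem in the data (vasroz → vasrozesh) adds -esh, so the same rule applies.
The other pattern: stems whose last vowel is 'i' delete the last vowel and add -ish.
So wepoz → wepozesh.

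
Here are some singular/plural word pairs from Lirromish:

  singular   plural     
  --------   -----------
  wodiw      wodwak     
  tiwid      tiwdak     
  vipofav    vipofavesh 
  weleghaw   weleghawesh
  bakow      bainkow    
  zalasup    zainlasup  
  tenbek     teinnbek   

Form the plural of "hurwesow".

huinrwesow

wodiw and weleghaw both end in -w yet inflect differently (wodwak, weleghawesh), so the final letter is not what conditions the rule; the last vowel is.
"hurwesow" has last vowel 'o'. The one such stem in the data (bakow → bainkow) inserts -in- after the first vowel (as do zalasup, tenbek), so the same rule applies.
The other patterns: stems whose last vowel is 'i' delete the last vowel and add -ak; stems whose last vowel is 'a' add -esh.
So hurwesow → huinrwesow.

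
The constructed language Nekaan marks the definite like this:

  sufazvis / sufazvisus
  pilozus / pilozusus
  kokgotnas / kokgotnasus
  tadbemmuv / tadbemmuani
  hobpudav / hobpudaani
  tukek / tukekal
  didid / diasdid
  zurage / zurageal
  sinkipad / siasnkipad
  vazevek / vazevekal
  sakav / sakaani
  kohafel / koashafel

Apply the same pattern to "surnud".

"surnud" ends in -d. The stems ending in -d (sinkipad → siasnkipad, didid → diasdid) insert -as- after the first vowel.
So surnud → suasrnud.

suasrnud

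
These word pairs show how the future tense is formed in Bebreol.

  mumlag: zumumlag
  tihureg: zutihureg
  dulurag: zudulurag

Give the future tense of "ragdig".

zuragdig

Every pair shown (mumlag → zumumlag, tihureg → zutihureg, dulurag → zudulurag) follows the same rule: add the prefix zu-.
So ragdig → zuragdig.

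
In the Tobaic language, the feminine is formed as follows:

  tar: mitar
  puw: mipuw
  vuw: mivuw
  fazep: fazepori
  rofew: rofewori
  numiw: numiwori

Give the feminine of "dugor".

dugorori

puw and rofew both end in -w yet inflect differently (mipuw, rofewori), so the final letter is not what conditions the rule; the number of vowels is.
"dugor" has 2 vowels. The stems with 2 vowels (fazep → fazepori, rofew → rofewori, numiw → numiwori) add -ori.
So dugor → dugorori.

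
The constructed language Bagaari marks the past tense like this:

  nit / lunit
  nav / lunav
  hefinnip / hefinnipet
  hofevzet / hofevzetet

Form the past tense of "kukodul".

nit and hofevzet both end in -t yet inflect differently (lunit, hofevzetet), so the final letter is not what conditions the rule; the number of vowels is.
"kukodul" has 3 vowels. The stems with 3 vowels (hefinnip → hefinnipet, hofevzet → hofevzetet) add -et.
The other pattern: stems with 1 vowel add the prefix lu-.
So kukodul → kukodulet.

kukodulet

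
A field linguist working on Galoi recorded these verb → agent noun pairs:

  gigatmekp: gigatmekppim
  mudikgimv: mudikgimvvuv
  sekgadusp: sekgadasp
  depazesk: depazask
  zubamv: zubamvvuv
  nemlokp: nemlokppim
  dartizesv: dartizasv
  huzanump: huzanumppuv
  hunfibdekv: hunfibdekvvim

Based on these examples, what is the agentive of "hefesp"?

hefasp

sekgadusp and nemlokp both end in -p yet inflect differently (sekgadasp, nemlokppim), so the final letter is not what conditions the rule; the second-to-last letter is.
"hefesp" has second-to-last letter 's'. The stems whose second-to-last letter is 's' (depazesk → depazask, sekgadusp → sekgadasp, dartizesv → dartizasv) change the last vowel to 'a'.
The other patterns: stems whose second-to-last letter is 'k' double the final consonant and add -im; stems whose second-to-last letter is 'm' double the final consonant and add -uv.
So hefesp → hefasp.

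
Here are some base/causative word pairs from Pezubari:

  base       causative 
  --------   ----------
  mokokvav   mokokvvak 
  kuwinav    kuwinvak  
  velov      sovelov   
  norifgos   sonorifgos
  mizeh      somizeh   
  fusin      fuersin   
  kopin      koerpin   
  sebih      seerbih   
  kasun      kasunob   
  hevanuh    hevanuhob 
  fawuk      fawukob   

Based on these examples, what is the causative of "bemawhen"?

mokokvav and velov both end in -v yet inflect differently (mokokvvak, sovelov), so the final letter is not what conditions the rule; the last vowel is.
"bemawhen" has last vowel 'e'. The one such stem in the data (mizeh → somizeh) adds the prefix so-, so the same rule applies.
So bemawhen → sobemawhen.

sobemawhen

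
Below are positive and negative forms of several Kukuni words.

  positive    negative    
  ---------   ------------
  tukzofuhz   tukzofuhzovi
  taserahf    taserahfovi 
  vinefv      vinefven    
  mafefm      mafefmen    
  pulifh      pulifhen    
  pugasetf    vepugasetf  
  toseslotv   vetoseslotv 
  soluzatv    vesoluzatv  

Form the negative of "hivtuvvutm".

taserahf and pugasetf both end in -f yet inflect differently (taserahfovi, vepugasetf), so the final letter is not what conditions the rule; the second-to-last letter is.
"hivtuvvutm" has second-to-last letter 't'. The stems whose second-to-last letter is 't' (pugasetf → vepugasetf, toseslotv → vetoseslotv, soluzatv → vesoluzatv) add the prefix ve-.
The other patterns: stems whose second-to-last letter is 'h' add -ovi; stems whose second-to-last letter is 'f' add -en.
So hivtuvvutm → vehivtuvvutm.

vehivtuvvutm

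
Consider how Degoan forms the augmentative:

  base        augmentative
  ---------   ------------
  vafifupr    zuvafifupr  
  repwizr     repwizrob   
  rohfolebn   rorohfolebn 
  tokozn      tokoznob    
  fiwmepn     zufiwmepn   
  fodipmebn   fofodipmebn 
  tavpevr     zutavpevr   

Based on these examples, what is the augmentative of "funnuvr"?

fodipmebn and tokozn both end in -n yet inflect differently (fofodipmebn, tokoznob), so the final letter is not what conditions the rule; the second-to-last letter is.
"funnuvr" has second-to-last letter 'v'. The one such stem in the data (tavpevr → zutavpevr) adds the prefix zu-, so the same rule applies.
So funnuvr → zufunnuvr.

zufunnuvr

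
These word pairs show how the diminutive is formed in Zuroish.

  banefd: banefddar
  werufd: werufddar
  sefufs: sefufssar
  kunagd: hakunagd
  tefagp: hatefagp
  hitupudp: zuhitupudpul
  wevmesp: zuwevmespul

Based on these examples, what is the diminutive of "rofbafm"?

banefd and kunagd both end in -d yet inflect differently (banefddar, hakunagd), so the final letter is not what conditions the rule; the second-to-last letter is.
"rofbafm" has second-to-last letter 'f'. The stems whose second-to-last letter is 'f' (banefd → banefddar, werufd → werufddar, sefufs → sefufssar) double the final consonant and add -ar.
The other patterns: stems whose second-to-last letter is 'g' add the prefix ha-; stems whose second-to-last letter is 'd' or 's' add zu- … -ul around the stem.
So rofbafm → rofbafmmar.

rofbafmmar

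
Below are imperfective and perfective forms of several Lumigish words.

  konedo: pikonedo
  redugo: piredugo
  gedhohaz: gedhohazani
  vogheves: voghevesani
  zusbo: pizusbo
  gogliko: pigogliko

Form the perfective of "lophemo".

pilophemo

gogliko and gedhohaz both begin with g- yet inflect differently (pigogliko, gedhohazani), so the first letter is not what conditions the rule; the final letter is.
"lophemo" ends in -o. The stems ending in -o (konedo → pikonedo, redugo → piredugo, gogliko → pigogliko) add the prefix pi-.
The other pattern: stems ending in -s or -z add -ani.
So lophemo → pilophemo.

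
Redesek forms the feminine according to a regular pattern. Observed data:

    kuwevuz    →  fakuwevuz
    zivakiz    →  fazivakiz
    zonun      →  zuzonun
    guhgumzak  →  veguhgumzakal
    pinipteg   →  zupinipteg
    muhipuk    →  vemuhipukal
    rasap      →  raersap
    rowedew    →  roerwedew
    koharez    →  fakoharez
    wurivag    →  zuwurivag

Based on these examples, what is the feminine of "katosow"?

"katosow" ends in -w. The one such stem in the data (rowedew → roerwedew) inserts -er- after the first vowel (as does rasap), so the same rule applies.
So katosow → kaertosow.

kaertosow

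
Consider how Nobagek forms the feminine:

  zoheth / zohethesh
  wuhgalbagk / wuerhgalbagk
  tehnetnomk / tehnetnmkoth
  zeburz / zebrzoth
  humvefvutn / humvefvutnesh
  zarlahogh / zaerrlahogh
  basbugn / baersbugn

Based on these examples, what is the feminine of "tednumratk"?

tednumratkesh

zoheth and zarlahogh both end in -h yet inflect differently (zohethesh, zaerrlahogh), so the final letter is not what conditions the rule; the second-to-last letter is.
"tednumratk" has second-to-last letter 't'. The stems whose second-to-last letter is 't' (humvefvutn → humvefvutnesh, zoheth → zohethesh) add -esh.
The other patterns: stems whose second-to-last letter is 'g' insert -er- after the first vowel; stems whose second-to-last letter is 'm' or 'r' delete the last vowel and add -oth.
So tednumratk → tednumratkesh.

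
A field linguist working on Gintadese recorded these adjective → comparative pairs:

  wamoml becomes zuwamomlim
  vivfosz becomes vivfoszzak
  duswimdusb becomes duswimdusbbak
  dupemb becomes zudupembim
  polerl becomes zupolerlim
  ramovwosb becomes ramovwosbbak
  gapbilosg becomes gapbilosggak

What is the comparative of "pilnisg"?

ramovwosb and dupemb both end in -b yet inflect differently (ramovwosbbak, zudupembim), so the final letter is not what conditions the rule; the second-to-last letter is.
"pilnisg" has second-to-last letter 's'. The stems whose second-to-last letter is 's' (vivfosz → vivfoszzak, gapbilosg → gapbilosggak, ramovwosb → ramovwosbbak) double the final consonant and add -ak.
The other pattern: stems whose second-to-last letter is 'm' or 'r' add zu- … -im around the stem.
So pilnisg → pilnisggak.

pilnisggak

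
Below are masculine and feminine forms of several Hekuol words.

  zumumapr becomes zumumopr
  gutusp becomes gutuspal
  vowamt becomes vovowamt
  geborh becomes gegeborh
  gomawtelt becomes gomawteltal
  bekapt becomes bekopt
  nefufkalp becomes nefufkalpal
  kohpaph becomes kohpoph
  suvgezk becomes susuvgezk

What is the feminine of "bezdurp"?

bekapt and gomawtelt both end in -t yet inflect differently (bekopt, gomawteltal), so the final letter is not what conditions the rule; the second-to-last letter is.
"bezdurp" has second-to-last letter 'r'. The one such stem in the data (geborh → gegeborh) repeats the first consonant+vowel as a prefix (as do vowamt, suvgezk), so the same rule applies.
The other patterns: stems whose second-to-last letter is 'p' change the last vowel to 'o'; stems whose second-to-last letter is 'l' or 's' add -al.
So bezdurp → bebezdurp.

bebezdurp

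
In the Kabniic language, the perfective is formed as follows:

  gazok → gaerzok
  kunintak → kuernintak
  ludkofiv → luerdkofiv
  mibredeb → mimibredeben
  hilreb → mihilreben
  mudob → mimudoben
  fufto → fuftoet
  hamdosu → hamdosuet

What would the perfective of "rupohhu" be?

gazok and mudob both have last vowel 'o' yet inflect differently (gaerzok, mimudoben), so the last vowel is not what conditions the rule; the final letter is.
"rupohhu" ends in -u. The one such stem in the data (hamdosu → hamdosuet) adds -et, so the same rule applies.
The other patterns: stems ending in -k or -v insert -er- after the first vowel; stems ending in -b add mi- … -en around the stem.
So rupohhu → rupohhuet.

rupohhuet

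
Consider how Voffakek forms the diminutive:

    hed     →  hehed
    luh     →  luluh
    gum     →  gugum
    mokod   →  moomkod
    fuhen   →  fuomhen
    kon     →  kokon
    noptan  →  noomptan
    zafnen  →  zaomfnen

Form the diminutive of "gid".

hed and mokod both end in -d yet inflect differently (hehed, moomkod), so the final letter is not what conditions the rule; the number of vowels is.
"gid" has 1 vowel. The stems with 1 vowel (luh → luluh, gum → gugum, hed → hehed) repeat the first consonant+vowel as a prefix.
So gid → gigid.

gigid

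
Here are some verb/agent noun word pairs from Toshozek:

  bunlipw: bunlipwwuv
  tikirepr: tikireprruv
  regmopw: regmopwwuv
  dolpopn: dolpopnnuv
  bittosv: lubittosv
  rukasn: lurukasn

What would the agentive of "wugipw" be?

dolpopn and rukasn both end in -n yet inflect differently (dolpopnnuv, lurukasn), so the final letter is not what conditions the rule; the second-to-last letter is.
"wugipw" has second-to-last letter 'p'. The stems whose second-to-last letter is 'p' (bunlipw → bunlipwwuv, tikirepr → tikireprruv, regmopw → regmopwwuv) double the final consonant and add -uv.
The other pattern: stems whose second-to-last letter is 's' add the prefix lu-.
So wugipw → wugipwwuv.

wugipwwuv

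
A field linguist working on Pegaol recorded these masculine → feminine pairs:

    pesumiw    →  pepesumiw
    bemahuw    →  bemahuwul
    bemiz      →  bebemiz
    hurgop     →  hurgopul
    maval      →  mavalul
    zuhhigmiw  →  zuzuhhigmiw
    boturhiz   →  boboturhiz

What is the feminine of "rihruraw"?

rihrurawul

zuhhigmiw and bemahuw both end in -w yet inflect differently (zuzuhhigmiw, bemahuwul), so the final letter is not what conditions the rule; the last vowel is.
"rihruraw" has last vowel 'a'. The one such stem in the data (maval → mavalul) adds -ul, so the same rule applies.
So rihruraw → rihrurawul.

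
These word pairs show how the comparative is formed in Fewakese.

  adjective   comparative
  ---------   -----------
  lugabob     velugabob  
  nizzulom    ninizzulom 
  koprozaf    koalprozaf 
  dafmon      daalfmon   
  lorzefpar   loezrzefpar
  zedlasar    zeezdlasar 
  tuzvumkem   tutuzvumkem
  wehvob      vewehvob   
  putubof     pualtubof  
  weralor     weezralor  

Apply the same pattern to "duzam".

lugabob and weralor both have last vowel 'o' yet inflect differently (velugabob, weezralor), so the last vowel is not what conditions the rule; the final letter is.
"duzam" ends in -m. The stems ending in -m (tuzvumkem → tutuzvumkem, nizzulom → ninizzulom) repeat the first consonant+vowel as a prefix.
The other patterns: stems ending in -b add the prefix ve-; stems ending in -r insert -ez- after the first vowel; stems ending in -f or -n insert -al- after the first vowel.
So duzam → duduzam.

duduzam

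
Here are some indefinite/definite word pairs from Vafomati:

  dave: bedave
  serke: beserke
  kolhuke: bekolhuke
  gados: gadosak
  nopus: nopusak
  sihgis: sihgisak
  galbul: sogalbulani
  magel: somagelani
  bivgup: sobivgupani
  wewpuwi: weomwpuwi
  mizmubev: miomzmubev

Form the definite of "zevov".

zeomvov

nopus and galbul both have last vowel 'u' yet inflect differently (nopusak, sogalbulani), so the last vowel is not what conditions the rule; the final letter is.
"zevov" ends in -v. The one such stem in the data (mizmubev → miomzmubev) inserts -om- after the first vowel (as does wewpuwi), so the same rule applies.
So zevov → zeomvov.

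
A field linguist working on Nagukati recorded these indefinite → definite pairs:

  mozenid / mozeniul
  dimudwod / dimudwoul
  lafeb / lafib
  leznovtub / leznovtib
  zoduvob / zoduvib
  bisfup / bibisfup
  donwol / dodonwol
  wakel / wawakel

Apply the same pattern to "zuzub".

dimudwod and zoduvob both have last vowel 'o' yet inflect differently (dimudwoul, zoduvib), so the last vowel is not what conditions the rule; the final letter is.
"zuzub" ends in -b. The stems ending in -b (lafeb → lafib, leznovtub → leznovtib, zoduvob → zoduvib) change the last vowel to 'i'.
The other patterns: stems ending in -d drop the final letter and add -ul; stems ending in -l or -p repeat the first consonant+vowel as a prefix.
So zuzub → zuzib.

zuzib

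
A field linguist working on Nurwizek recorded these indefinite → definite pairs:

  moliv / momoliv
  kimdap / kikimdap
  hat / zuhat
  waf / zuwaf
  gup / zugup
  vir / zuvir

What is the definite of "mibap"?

mimibap

"mibap" has 2 vowels. The stems with 2 vowels (moliv → momoliv, kimdap → kikimdap) repeat the first consonant+vowel as a prefix.
So mibap → mimibap.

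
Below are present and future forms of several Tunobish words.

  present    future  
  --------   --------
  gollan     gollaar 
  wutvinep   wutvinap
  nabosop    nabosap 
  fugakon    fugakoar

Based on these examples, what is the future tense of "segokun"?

segokuar

"segokun" ends in -n. The stems ending in -n (fugakon → fugakoar, gollan → gollaar) drop the final letter and add -ar.
The other pattern: stems ending in -p change the last vowel to 'a'.
So segokun → segokuar.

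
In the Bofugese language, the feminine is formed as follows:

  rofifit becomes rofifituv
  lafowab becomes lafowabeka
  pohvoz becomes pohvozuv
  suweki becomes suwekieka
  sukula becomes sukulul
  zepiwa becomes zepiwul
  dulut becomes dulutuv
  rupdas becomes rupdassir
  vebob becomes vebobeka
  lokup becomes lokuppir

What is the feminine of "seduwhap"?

zepiwa and lafowab both have last vowel 'a' yet inflect differently (zepiwul, lafowabeka), so the last vowel is not what conditions the rule; the final letter is.
"seduwhap" ends in -p. The one such stem in the data (lokup → lokuppir) doubles the final consonant and adds -ir (as does rupdas), so the same rule applies.
So seduwhap → seduwhappir.

seduwhappir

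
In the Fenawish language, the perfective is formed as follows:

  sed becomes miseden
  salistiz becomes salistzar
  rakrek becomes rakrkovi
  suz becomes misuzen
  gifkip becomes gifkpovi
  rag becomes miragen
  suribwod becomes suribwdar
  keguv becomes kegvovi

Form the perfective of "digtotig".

suz and salistiz both end in -z yet inflect differently (misuzen, salistzar), so the final letter is not what conditions the rule; the number of vowels is.
"digtotig" has 3 vowels. The stems with 3 vowels (salistiz → salistzar, suribwod → suribwdar) delete the last vowel and add -ar.
The other patterns: stems with 1 vowel add mi- … -en around the stem; stems with 2 vowels delete the last vowel and add -ovi.
So digtotig → digtotgar.

digtotgar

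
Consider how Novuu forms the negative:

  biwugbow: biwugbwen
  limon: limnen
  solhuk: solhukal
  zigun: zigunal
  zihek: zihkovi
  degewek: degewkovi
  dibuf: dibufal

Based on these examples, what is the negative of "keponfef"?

solhuk and zihek both end in -k yet inflect differently (solhukal, zihkovi), so the final letter is not what conditions the rule; the last vowel is.
"keponfef" has last vowel 'e'. The stems whose last vowel is 'e' (zihek → zihkovi, degewek → degewkovi) delete the last vowel and add -ovi.
So keponfef → keponffovi.

keponffovi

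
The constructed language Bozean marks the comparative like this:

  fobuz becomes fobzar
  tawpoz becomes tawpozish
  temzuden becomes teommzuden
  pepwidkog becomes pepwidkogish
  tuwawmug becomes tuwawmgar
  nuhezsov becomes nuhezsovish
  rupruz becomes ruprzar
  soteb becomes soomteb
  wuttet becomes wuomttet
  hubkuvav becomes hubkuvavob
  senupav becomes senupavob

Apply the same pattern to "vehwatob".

vehwatobish

tawpoz and rupruz both end in -z yet inflect differently (tawpozish, ruprzar), so the final letter is not what conditions the rule; the last vowel is.
"vehwatob" has last vowel 'o'. The stems whose last vowel is 'o' (nuhezsov → nuhezsovish, pepwidkog → pepwidkogish, tawpoz → tawpozish) add -ish.
So vehwatob → vehwatobish.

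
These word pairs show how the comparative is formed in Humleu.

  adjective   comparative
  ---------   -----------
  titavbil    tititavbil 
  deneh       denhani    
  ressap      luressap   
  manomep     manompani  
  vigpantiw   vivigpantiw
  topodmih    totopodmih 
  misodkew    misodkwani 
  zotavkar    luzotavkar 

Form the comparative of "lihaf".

manomep and ressap both end in -p yet inflect differently (manompani, luressap), so the final letter is not what conditions the rule; the last vowel is.
"lihaf" has last vowel 'a'. The stems whose last vowel is 'a' (zotavkar → luzotavkar, ressap → luressap) add the prefix lu-.
So lihaf → lulihaf.

lulihaf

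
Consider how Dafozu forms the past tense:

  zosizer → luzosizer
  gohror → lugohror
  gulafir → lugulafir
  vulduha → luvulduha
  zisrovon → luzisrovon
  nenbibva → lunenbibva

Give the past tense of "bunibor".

lubunibor

Every pair shown (zosizer → luzosizer, gohror → lugohror, gulafir → lugulafir, …) follows the same rule: add the prefix lu-.
So bunibor → lubunibor.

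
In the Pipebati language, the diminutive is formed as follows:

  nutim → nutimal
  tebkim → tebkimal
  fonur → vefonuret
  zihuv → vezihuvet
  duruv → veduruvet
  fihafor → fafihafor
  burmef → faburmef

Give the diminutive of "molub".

vemolubet

"molub" has last vowel 'u'. The stems whose last vowel is 'u' (fonur → vefonuret, zihuv → vezihuvet, duruv → veduruvet) add ve- … -et around the stem.
The other patterns: stems whose last vowel is 'i' add -al; stems whose last vowel is 'e' or 'o' add the prefix fa-.
So molub → vemolubet.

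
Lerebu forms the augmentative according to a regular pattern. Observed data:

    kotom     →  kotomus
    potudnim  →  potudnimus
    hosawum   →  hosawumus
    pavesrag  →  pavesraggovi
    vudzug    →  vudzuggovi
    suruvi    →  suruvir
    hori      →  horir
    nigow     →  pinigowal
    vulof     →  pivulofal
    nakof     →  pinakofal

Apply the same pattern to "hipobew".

hosawum and vudzug both have last vowel 'u' yet inflect differently (hosawumus, vudzuggovi), so the last vowel is not what conditions the rule; the final letter is.
"hipobew" ends in -w. The one such stem in the data (nigow → pinigowal) adds pi- … -al around the stem, so the same rule applies.
The other patterns: stems ending in -m add -us; stems ending in -g double the final consonant and add -ovi; stems ending in -i drop the final letter and add -ir.
So hipobew → pihipobewal.

pihipobewal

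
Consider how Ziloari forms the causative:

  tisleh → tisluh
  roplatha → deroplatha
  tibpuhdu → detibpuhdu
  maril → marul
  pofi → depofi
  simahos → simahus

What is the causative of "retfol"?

retful

"retfol" ends in a consonant. The stems ending in a consonant (tisleh → tisluh, simahos → simahus, maril → marul) change the last vowel to 'u'.
So retfol → retful.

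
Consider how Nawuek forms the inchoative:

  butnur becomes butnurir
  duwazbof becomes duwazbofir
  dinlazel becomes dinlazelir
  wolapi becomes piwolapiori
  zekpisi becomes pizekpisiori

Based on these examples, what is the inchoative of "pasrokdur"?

wolapi and dinlazel both have 3 vowels yet inflect differently (piwolapiori, dinlazelir), so the number of vowels is not what conditions the rule; whether the stem ends in a vowel or a consonant is.
"pasrokdur" ends in a consonant. The stems ending in a consonant (dinlazel → dinlazelir, duwazbof → duwazbofir, butnur → butnurir) add -ir.
So pasrokdur → pasrokdurir.

pasrokdurir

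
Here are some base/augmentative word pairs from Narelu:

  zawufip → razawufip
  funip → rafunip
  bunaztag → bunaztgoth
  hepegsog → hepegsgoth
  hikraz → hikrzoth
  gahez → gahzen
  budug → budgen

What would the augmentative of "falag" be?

falgoth

hikraz and gahez both end in -z yet inflect differently (hikrzoth, gahzen), so the final letter is not what conditions the rule; the last vowel is.
"falag" has last vowel 'a'. The stems whose last vowel is 'a' (bunaztag → bunaztgoth, hikraz → hikrzoth) delete the last vowel and add -oth.
So falag → falgoth.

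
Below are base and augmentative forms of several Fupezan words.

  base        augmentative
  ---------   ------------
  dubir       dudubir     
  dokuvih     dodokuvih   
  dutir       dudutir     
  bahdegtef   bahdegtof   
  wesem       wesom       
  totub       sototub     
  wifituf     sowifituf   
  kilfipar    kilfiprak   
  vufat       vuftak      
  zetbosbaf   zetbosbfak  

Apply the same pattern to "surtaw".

surtwak

bahdegtef and wifituf both end in -f yet inflect differently (bahdegtof, sowifituf), so the final letter is not what conditions the rule; the last vowel is.
"surtaw" has last vowel 'a'. The stems whose last vowel is 'a' (kilfipar → kilfiprak, vufat → vuftak, zetbosbaf → zetbosbfak) delete the last vowel and add -ak.
So surtaw → surtwak.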